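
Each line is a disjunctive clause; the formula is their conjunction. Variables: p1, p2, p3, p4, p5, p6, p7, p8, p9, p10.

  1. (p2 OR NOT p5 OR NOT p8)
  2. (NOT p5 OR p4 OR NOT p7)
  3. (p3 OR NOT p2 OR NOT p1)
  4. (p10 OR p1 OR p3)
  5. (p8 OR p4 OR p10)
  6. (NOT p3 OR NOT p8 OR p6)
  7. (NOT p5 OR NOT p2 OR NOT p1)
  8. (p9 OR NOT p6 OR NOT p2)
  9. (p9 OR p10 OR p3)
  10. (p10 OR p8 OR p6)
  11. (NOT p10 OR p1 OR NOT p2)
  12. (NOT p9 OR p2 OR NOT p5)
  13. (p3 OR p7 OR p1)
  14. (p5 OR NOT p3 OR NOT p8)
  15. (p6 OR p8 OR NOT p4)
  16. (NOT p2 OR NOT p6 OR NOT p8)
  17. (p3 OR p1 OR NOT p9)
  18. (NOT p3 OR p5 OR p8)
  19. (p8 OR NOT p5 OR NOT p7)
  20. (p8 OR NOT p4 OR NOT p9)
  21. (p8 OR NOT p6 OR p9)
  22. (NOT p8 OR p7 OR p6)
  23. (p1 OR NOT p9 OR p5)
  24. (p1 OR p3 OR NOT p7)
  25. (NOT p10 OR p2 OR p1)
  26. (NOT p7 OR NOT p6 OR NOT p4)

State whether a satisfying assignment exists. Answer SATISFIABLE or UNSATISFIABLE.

SATISFIABLE

Set p1 = True and propagate.
Branch on p2: take p2 = False.
For the remaining variables, p3 = False, p4 = False, p5 = False, p6 = False, p7 = True, p8 = False, p9 = False, p10 = True works.
Every clause has at least one true literal under this assignment.
So p1 = T, p2 = F, p3 = F, p4 = F, p5 = F, p6 = F, p7 = T, p8 = F, p9 = F, p10 = T is a satisfying assignment.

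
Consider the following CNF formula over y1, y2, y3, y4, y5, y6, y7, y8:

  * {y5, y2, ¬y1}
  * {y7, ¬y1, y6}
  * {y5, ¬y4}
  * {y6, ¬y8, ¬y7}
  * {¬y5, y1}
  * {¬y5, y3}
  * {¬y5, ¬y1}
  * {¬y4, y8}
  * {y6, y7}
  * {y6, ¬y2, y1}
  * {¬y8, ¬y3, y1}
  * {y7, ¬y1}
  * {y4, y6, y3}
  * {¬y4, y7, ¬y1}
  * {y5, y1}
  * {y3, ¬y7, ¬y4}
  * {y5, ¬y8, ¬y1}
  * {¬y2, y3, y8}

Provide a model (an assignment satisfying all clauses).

y1 = T, y2 = T, y3 = T, y4 = F, y5 = F, y6 = F, y7 = T, y8 = F

Set y1 = True and propagate.
  then y5 is forced to False.
  then y2 is forced to True.
  then y4 is forced to False.
  then y7 is forced to True.
  then y8 is forced to False.
  then y3 is forced to True.
y6 is now unconstrained; take y6 = False.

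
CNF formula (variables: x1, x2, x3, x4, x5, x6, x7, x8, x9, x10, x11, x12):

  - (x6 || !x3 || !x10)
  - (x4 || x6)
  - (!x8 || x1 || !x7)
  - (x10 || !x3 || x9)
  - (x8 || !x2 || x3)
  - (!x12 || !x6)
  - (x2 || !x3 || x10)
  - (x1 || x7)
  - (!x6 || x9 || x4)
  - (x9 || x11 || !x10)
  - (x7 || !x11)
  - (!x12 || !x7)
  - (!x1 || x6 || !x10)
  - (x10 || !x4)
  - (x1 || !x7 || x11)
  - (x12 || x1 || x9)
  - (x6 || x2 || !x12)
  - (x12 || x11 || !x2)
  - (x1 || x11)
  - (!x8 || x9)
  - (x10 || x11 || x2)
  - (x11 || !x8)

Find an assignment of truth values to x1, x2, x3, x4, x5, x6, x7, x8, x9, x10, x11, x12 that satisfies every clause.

x9 occurs only positively in the remaining clauses — set x9 = True.
Branch on x1: take x1 = True.
Branch on x2: take x2 = True.
For the remaining variables, x3 = False, x4 = True, x5 = False, x6 = True, x7 = True, x8 = True, x10 = True, x11 = True, x12 = False works.
Every clause has at least one true literal under this assignment.

x1 = True, x2 = True, x3 = False, x4 = True, x5 = False, x6 = True, x7 = True, x8 = True, x9 = True, x10 = True, x11 = True, x12 = False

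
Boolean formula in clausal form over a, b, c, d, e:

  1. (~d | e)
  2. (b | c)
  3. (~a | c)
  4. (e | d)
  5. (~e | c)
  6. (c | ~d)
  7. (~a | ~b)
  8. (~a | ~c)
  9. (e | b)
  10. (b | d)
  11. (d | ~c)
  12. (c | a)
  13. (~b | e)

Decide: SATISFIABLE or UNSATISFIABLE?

SATISFIABLE

Try a = False.
  then c is forced to True.
  then d is forced to True.
  then e is forced to True.
b is now unconstrained; take b = False.
So a=False, b=False, c=True, d=True, e=True is a satisfying assignment.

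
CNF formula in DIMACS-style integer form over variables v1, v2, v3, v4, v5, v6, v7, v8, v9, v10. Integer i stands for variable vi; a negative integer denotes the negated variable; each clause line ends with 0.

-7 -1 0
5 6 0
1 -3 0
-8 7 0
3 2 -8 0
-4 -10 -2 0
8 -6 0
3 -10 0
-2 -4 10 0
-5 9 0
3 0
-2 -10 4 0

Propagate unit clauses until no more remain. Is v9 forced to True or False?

(v3) is a unit clause: v3 = True.
(v1 || !v3): since v3 = True, the clause reduces to (v1). v1 = True.
(!v1 || !v7) with v1 = True leaves only !v7, so v7 = False.
(!v8 || v7): since v7 = False, the clause reduces to (!v8). v8 = False.
From (v8 || !v6) and v8 = False: v6 = False.
(v6 || v5): since v6 = False, the clause reduces to (v5). v5 = True.
From (!v5 || v9) and v5 = True: v9 = True.

True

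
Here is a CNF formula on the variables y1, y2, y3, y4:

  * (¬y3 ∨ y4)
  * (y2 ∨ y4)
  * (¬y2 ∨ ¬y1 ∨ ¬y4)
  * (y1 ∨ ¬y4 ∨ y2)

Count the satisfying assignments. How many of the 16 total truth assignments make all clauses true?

6

Satisfying assignments:
  y1=0 y2=1 y3=0 y4=0
  y1=0 y2=1 y3=0 y4=1
  y1=0 y2=1 y3=1 y4=1
  y1=1 y2=0 y3=0 y4=1
  y1=1 y2=0 y3=1 y4=1
  y1=1 y2=1 y3=0 y4=0
That's 6 in total.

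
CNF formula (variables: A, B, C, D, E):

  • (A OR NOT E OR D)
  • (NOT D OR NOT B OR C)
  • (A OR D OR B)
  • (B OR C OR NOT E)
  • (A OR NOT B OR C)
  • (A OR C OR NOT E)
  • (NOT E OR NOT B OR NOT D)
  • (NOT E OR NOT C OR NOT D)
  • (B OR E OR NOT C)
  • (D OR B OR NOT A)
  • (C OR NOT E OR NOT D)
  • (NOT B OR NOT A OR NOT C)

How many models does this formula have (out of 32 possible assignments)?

6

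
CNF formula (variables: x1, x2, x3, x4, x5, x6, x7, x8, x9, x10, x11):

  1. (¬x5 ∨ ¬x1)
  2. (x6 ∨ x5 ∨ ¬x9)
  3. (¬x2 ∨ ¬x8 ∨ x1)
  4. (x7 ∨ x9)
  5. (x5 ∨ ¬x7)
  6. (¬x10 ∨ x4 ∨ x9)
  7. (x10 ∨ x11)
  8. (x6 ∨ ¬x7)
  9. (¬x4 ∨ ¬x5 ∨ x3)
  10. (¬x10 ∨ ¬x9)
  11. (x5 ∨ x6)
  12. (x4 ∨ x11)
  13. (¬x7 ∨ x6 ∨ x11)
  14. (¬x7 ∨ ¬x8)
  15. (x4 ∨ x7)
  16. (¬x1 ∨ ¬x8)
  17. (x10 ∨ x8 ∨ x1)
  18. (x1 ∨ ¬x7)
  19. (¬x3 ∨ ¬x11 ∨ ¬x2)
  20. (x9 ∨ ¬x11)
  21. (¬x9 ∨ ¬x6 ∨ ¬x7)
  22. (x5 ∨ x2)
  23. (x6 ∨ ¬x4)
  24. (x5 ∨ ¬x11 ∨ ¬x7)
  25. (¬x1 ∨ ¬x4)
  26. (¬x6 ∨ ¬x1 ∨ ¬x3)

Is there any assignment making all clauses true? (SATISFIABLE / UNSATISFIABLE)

SATISFIABLE

Try x1 = False.
  then x7 is forced to False.
  then x9 is forced to True.
  then x10 is forced to False.
  then x11 is forced to True.
  then x4 is forced to True.
  then x8 is forced to True.
  then x2 is forced to False.
  then x5 is forced to True.
  then x3 is forced to True.
  then x6 is forced to True.
So x1 = F  x2 = F  x3 = T  x4 = T  x5 = T  x6 = T  x7 = F  x8 = T  x9 = T  x10 = F  x11 = T is a satisfying assignment.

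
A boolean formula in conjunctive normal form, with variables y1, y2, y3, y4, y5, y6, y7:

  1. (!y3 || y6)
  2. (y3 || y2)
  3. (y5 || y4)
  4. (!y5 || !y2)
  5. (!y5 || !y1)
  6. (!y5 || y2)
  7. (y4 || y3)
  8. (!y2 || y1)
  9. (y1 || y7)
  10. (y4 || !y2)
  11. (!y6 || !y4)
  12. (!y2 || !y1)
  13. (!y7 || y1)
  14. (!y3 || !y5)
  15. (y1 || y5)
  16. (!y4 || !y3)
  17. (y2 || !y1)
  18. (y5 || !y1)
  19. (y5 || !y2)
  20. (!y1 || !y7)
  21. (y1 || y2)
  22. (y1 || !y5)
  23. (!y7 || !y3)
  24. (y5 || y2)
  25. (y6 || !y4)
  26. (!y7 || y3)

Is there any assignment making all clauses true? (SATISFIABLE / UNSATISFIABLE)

UNSATISFIABLE

y1 = True:
  propagation gives y5=False; an empty clause results — contradiction.
y1 = False:
  propagation gives y2=False; an empty clause results — contradiction.
Every branch closes, so no satisfying assignment exists.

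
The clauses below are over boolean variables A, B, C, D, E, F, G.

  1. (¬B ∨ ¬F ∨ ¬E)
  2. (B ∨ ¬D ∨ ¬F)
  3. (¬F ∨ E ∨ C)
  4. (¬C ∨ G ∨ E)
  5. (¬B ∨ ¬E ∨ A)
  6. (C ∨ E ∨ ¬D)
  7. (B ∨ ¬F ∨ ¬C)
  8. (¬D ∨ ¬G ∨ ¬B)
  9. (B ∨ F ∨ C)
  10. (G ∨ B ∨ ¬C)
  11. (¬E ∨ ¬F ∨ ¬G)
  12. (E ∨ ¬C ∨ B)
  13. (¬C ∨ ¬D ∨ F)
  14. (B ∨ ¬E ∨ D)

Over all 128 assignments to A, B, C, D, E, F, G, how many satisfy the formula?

Case analysis on B and C:
  B=1, C=1: 6 of the 32 assignments to (A,D,E,F,G) work.
  B=1, C=0: 7 of the 32 assignments to (A,D,E,F,G) work.
  B=0, C=1: a clause becomes empty — 0.
  B=0, C=0: a clause becomes empty — 0.
Total: 6 + 7 + 0 + 0 = 13.

13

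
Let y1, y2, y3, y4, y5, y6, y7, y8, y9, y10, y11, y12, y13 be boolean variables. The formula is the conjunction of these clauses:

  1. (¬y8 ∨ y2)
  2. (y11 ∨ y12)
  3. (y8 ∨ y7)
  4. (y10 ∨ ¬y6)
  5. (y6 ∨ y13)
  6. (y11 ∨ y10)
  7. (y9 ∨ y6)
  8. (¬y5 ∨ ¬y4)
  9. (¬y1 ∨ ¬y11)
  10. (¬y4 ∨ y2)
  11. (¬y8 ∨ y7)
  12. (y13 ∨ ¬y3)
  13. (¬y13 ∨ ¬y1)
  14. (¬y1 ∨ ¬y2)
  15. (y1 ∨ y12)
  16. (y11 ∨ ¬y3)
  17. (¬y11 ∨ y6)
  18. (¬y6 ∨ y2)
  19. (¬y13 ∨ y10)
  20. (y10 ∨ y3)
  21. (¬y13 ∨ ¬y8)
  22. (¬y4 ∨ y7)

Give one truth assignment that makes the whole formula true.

y4 occurs only negated in the remaining clauses — set y4 = False.
Pure literal: y5 appears only negated; assign y5 = False.
Set y1 = False and propagate.
  then y12 is forced to True.
Try y2 = True.
Try y3 = True.
  then y13 is forced to True.
  then y11 is forced to True.
  then y6 is forced to True.
  then y10 is forced to True.
  then y8 is forced to False.
  then y7 is forced to True.
y9 is now unconstrained; take y9 = False.
Every clause has at least one true literal under this assignment.

y1=F, y2=T, y3=T, y4=F, y5=F, y6=T, y7=T, y8=F, y9=F, y10=T, y11=T, y12=T, y13=T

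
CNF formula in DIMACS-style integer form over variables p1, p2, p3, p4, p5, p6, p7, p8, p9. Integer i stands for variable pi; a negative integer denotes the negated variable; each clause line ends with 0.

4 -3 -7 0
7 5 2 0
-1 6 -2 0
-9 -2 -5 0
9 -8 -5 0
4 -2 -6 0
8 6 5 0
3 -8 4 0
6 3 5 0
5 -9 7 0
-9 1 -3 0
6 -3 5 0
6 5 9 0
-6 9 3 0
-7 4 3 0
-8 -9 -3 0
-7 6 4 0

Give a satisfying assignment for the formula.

p4 occurs only positively in the remaining clauses — set p4 = True.
Set p1 = True and propagate.
For the remaining variables, p2 = False, p3 = True, p5 = True, p6 = True, p7 = False, p8 = False, p9 = True works.

p1 = T, p2 = F, p3 = T, p4 = T, p5 = T, p6 = T, p7 = F, p8 = F, p9 = T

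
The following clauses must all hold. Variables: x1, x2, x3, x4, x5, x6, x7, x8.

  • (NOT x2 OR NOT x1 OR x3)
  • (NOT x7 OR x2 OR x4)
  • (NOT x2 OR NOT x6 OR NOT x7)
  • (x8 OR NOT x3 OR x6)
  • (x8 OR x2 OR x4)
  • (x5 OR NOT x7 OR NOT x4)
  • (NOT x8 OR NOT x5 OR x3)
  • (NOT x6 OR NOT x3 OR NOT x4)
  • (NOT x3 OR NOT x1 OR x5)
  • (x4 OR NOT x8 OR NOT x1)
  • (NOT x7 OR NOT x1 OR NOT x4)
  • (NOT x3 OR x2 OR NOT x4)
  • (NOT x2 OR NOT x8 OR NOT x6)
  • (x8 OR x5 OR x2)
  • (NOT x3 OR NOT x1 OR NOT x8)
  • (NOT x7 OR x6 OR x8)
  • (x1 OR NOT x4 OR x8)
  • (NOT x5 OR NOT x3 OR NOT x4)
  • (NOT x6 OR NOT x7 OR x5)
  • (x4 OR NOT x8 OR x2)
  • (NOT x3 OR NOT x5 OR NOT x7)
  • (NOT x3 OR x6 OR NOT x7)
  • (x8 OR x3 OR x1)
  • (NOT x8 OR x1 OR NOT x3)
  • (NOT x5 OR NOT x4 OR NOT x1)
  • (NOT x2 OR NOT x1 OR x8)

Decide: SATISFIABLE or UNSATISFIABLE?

x7 occurs only negated in the remaining clauses — set x7 = False.
Try x1 = False.
Try x2 = True.
The remaining clauses are satisfied by x3 = False, x4 = False, x5 = False, x6 = False, x8 = True.
Every clause has at least one true literal under this assignment.
So x1=F, x2=T, x3=F, x4=F, x5=F, x6=F, x7=F, x8=T is a satisfying assignment.

SATISFIABLE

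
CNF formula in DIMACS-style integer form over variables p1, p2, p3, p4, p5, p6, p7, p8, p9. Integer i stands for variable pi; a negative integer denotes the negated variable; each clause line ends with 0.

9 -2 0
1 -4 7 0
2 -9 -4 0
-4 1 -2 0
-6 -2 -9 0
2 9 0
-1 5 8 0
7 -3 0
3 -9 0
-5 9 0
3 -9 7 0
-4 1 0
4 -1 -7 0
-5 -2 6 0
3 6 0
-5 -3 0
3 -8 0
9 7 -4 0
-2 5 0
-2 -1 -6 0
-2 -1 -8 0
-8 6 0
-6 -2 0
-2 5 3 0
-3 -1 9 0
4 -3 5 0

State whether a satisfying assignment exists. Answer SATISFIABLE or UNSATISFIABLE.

p2 = True:
  propagation gives p9=True, p6=False, p3=True, p7=True; an empty clause results — contradiction.
p2 = False:
  propagation gives p9=True, p4=False, p3=True, p7=True; an empty clause results — contradiction.
Every branch closes, so no satisfying assignment exists.

UNSATISFIABLE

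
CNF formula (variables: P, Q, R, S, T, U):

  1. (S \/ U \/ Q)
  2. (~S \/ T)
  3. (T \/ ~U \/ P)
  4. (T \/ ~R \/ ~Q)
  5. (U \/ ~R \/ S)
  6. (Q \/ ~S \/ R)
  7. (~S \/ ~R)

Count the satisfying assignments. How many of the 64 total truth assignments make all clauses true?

19

Split on S, then R.
  S=T, R=T: a clause becomes empty — 0.
  S=T, R=F: remaining (P,Q,T,U) ∈ {(F,T,T,F); (F,T,T,T); (T,T,T,F); (T,T,T,T)} — 4.
  S=F, R=T: 5 of the 16 assignments to (P,Q,T,U) work.
  S=F, R=F: 10 of the 16 assignments to (P,Q,T,U) work.
Total: 0 + 4 + 5 + 10 = 19.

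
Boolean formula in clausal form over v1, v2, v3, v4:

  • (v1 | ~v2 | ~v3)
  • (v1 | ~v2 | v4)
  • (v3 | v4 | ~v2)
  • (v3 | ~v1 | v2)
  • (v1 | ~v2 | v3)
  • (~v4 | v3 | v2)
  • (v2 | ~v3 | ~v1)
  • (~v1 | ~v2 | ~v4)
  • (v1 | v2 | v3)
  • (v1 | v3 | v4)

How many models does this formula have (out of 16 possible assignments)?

3

Satisfying assignments:
  v1=0 v2=0 v3=1 v4=0
  v1=0 v2=0 v3=1 v4=1
  v1=1 v2=1 v3=1 v4=0
Count: 3.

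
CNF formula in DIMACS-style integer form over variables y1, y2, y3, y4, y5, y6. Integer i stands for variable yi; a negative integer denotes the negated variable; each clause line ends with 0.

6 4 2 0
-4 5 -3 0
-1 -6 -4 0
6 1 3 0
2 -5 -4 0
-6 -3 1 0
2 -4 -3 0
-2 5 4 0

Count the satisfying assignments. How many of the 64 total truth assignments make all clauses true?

Case analysis on y4 and y2:
  y4=1, y2=1: 6 of the 16 assignments to (y1,y3,y5,y6) work.
  y4=1, y2=0: remaining (y1,y3,y5,y6) ∈ {(0,0,0,1); (1,0,0,0)} — 2.
  y4=0, y2=1: 6 of the 16 assignments to (y1,y3,y5,y6) work.
  y4=0, y2=0: y5 free; 3 ways for (y1,y3,y6) × 2^1 = 6.
Total: 6 + 2 + 6 + 6 = 20.

20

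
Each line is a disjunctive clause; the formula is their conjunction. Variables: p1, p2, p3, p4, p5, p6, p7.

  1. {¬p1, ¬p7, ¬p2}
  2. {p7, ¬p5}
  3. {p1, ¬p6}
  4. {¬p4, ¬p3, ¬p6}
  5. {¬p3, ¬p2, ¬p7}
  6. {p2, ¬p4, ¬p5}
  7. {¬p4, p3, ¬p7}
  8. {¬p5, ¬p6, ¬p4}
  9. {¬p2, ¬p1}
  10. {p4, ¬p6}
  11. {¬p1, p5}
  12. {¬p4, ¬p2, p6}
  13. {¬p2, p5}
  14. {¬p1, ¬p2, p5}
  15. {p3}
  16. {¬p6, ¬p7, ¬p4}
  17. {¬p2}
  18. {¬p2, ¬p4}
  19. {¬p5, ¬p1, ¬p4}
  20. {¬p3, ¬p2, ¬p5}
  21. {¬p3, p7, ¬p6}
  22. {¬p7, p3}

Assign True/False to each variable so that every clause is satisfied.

p1 = False, p2 = False, p3 = True, p4 = True, p5 = False, p6 = False, p7 = False

Unit propagation: (p3) forces p3 = True.
Unit propagation: (¬p2) forces p2 = False.
Pure literal: p6 appears only negated; assign p6 = False.
Try p1 = False.
Branch on p4: take p4 = True.
  then p5 is forced to False.
p7 is now unconstrained; take p7 = False.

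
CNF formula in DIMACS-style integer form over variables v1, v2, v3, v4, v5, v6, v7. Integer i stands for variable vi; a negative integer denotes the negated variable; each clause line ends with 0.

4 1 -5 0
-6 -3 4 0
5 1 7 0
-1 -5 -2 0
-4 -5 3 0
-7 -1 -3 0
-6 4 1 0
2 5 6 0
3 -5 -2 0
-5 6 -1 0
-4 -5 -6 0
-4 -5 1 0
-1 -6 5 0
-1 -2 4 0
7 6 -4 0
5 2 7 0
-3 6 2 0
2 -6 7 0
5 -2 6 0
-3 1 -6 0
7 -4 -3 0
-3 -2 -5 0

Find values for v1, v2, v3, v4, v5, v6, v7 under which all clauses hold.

Branch on v1: take v1 = False.
The remaining clauses are satisfied by v2 = False, v3 = False, v4 = True, v5 = False, v6 = True, v7 = True.

v1 = False  v2 = False  v3 = False  v4 = True  v5 = False  v6 = True  v7 = True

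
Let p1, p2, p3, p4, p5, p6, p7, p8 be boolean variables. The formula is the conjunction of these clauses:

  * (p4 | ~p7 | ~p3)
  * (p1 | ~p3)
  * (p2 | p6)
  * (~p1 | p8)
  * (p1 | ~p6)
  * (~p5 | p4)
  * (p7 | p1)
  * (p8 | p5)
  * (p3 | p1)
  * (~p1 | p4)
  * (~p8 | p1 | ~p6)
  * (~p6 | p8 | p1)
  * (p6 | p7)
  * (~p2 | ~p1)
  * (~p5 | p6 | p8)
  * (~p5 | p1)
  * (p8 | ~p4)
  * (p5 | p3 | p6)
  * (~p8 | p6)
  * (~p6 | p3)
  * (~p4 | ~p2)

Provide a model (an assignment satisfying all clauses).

p1 = T, p2 = F, p3 = T, p4 = T, p5 = T, p6 = T, p7 = F, p8 = T

Check each clause:
  1. (~p7 | p4 | ~p3) — ~p7 is true.
  2. (~p3 | p1) — p1 is true.
  3. (p2 | p6) — p6 is true.
  4. (~p1 | p8) — p8 is true.
  5. (~p6 | p1) — p1 is true.
  6. (~p5 | p4) — p4 is true.
  7. (p7 | p1) — p1 is true.
  8. (p5 | p8) — p8 is true.
  9. (p1 | p3) — p1 is true.
  10. (~p1 | p4) — p4 is true.
  11. (~p8 | p1 | ~p6) — p1 is true.
  12. (p8 | ~p6 | p1) — p8 is true.
  13. (p6 | p7) — p6 is true.
  14. (~p2 | ~p1) — ~p2 is true.
  15. (p6 | ~p5 | p8) — p8 is true.
  16. (p1 | ~p5) — p1 is true.
  17. (~p4 | p8) — p8 is true.
  18. (p3 | p6 | p5) — p3 is true.
  19. (p6 | ~p8) — p6 is true.
  20. (p3 | ~p6) — p3 is true.
  21. (~p2 | ~p4) — ~p2 is true.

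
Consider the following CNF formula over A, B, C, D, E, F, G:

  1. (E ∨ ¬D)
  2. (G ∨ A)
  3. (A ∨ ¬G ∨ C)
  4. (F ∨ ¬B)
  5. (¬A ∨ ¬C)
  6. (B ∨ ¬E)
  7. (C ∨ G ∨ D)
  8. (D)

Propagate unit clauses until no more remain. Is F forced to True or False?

Unit clause (D) sets D = True.
In (¬D ∨ E), ¬D is now false; E must hold, so E = True.
(B ∨ ¬E): since E = True, the clause reduces to (B). B = True.
From (¬B ∨ F) and B = True: F = True.

True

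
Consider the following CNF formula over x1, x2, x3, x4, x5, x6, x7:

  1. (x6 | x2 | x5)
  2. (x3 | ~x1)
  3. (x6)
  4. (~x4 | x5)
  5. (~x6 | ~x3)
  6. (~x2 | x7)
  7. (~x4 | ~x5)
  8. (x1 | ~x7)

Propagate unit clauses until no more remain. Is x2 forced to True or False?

False

(x6) stands alone — x6 = True.
(~x3 | ~x6): since x6 = True, the clause reduces to (~x3). x3 = False.
(x3 | ~x1) with x3 = False leaves only ~x1, so x1 = False.
From (~x7 | x1) and x1 = False: x7 = False.
In (x7 | ~x2), x7 is now false; ~x2 must hold, so x2 = False.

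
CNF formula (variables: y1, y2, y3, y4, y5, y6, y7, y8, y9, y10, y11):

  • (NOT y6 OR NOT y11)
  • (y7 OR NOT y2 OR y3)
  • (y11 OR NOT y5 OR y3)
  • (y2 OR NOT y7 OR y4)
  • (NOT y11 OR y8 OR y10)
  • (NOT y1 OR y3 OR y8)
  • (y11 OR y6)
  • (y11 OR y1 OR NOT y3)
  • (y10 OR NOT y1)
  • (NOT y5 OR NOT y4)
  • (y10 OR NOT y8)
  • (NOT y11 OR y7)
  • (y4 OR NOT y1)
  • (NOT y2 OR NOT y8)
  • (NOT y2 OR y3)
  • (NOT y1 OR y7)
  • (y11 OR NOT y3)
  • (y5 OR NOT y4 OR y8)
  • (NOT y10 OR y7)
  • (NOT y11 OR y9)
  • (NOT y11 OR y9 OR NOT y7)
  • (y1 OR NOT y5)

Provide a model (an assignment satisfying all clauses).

y1=False, y2=False, y3=False, y4=False, y5=False, y6=True, y7=False, y8=False, y9=False, y10=False, y11=False

Branch on y1: take y1 = False.
  then y5 is forced to False.
The remaining clauses are satisfied by y2 = False, y3 = False, y4 = False, y6 = True, y7 = False, y8 = False, y9 = False, y10 = False, y11 = False.
Every clause has at least one true literal under this assignment.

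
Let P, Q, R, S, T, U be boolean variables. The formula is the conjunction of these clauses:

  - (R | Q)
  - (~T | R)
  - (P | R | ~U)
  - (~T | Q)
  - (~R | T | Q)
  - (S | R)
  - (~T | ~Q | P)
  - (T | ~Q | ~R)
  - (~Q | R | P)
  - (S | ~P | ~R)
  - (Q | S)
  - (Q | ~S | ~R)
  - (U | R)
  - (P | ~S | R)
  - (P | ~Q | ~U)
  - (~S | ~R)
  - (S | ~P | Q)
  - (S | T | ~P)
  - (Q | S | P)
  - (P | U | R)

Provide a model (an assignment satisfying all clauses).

P=1, Q=1, R=0, S=1, T=0, U=1

Check each clause:
  1. (R | Q) — Q is true.
  2. (~T | R) — ~T is true.
  3. (P | R | ~U) — P is true.
  4. (~T | Q) — Q is true.
  5. (~R | Q | T) — ~R is true.
  6. (S | R) — S is true.
  7. (~T | P | ~Q) — P is true.
  8. (~R | ~Q | T) — ~R is true.
  9. (~Q | R | P) — P is true.
  10. (~P | ~R | S) — S is true.
  11. (Q | S) — Q is true.
  12. (~S | Q | ~R) — Q is true.
  13. (U | R) — U is true.
  14. (~S | R | P) — P is true.
  15. (P | ~U | ~Q) — P is true.
  16. (~R | ~S) — ~R is true.
  17. (Q | ~P | S) — Q is true.
  18. (~P | S | T) — S is true.
  19. (P | Q | S) — P is true.
  20. (U | R | P) — P is true.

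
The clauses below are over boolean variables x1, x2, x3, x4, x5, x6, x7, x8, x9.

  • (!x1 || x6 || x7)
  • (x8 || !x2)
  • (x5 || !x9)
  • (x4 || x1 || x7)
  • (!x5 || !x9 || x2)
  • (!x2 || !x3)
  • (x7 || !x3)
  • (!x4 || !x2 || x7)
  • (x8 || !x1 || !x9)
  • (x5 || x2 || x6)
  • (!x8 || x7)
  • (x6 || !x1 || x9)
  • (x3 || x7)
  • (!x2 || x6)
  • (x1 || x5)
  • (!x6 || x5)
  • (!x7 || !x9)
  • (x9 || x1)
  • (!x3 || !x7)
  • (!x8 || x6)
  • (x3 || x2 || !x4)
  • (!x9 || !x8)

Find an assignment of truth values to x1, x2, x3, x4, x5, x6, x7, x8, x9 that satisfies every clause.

Set x1 = True and propagate.
Branch on x2: take x2 = True.
  then x8 is forced to True.
  then x3 is forced to False.
  then x7 is forced to True.
  then x6 is forced to True.
  then x5 is forced to True.
  then x9 is forced to False.
x4 is now unconstrained; take x4 = True.

x1=1, x2=1, x3=0, x4=1, x5=1, x6=1, x7=1, x8=1, x9=0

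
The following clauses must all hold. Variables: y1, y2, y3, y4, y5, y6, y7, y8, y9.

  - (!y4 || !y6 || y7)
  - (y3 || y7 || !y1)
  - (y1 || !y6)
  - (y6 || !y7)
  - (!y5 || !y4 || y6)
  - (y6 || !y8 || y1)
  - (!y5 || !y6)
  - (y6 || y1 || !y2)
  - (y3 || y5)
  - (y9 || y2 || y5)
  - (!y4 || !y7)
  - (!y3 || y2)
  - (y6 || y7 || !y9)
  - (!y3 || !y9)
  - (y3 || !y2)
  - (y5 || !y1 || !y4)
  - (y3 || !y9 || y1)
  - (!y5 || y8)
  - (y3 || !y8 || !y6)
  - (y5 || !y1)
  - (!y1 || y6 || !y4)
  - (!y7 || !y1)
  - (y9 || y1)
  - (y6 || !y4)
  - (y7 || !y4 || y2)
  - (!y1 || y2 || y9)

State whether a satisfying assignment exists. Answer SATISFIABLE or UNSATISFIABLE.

SATISFIABLE

Pure literal: y4 appears only negated; assign y4 = False.
Branch on y1: take y1 = True.
  then y5 is forced to True.
  then y6 is forced to False.
  then y7 is forced to False.
  then y3 is forced to True.
  then y2 is forced to True.
  then y9 is forced to False.
  then y8 is forced to True.
So y1=True, y2=True, y3=True, y4=False, y5=True, y6=False, y7=False, y8=True, y9=False is a satisfying assignment.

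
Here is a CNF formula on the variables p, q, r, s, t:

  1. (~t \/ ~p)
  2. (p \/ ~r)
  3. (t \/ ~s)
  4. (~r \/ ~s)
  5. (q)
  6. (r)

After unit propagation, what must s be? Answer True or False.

(q) is a unit clause: q = True.
(r) stands alone — r = True.
(~r \/ p): since r = True, the clause reduces to (p). p = True.
(~p \/ ~t): since p = True, the clause reduces to (~t). t = False.
(t \/ ~s): since t = False, the clause reduces to (~s). s = False.

False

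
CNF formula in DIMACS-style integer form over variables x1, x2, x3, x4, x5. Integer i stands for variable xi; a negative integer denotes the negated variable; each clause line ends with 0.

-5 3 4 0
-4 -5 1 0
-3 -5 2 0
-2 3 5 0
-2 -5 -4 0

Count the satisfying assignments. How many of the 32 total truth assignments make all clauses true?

15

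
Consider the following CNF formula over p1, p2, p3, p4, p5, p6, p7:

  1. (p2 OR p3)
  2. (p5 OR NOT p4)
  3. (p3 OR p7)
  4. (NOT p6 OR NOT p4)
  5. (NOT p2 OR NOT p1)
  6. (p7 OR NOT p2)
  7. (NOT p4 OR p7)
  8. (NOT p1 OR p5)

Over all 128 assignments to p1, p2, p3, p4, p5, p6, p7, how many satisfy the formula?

24

Split on p2, then p4.
  p2=1, p4=1: remaining (p1,p3,p5,p6,p7) ∈ {(0,0,1,0,1); (0,1,1,0,1)} — 2.
  p2=1, p4=0: forces p1=0; p7=1; p3, p5, p6 free → 2^3 = 8.
  p2=0, p4=1: remaining (p1,p3,p5,p6,p7) ∈ {(0,1,1,0,1); (1,1,1,0,1)} — 2.
  p2=0, p4=0: p6, p7 free; 3 ways for (p1,p3,p5) × 2^2 = 12.
Total: 2 + 8 + 2 + 12 = 24.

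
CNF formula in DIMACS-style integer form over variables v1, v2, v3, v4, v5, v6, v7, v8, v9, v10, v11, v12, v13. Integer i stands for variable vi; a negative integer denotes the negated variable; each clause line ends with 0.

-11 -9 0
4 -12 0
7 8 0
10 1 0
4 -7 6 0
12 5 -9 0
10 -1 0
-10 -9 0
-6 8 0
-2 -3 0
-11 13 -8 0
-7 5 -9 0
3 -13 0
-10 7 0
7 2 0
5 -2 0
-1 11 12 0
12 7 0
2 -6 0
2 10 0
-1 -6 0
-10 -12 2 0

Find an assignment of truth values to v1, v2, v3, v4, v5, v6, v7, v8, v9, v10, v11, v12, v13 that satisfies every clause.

v1=F, v2=F, v3=T, v4=T, v5=T, v6=F, v7=T, v8=T, v9=F, v10=T, v11=T, v12=F, v13=T

Pure literal: v4 appears only positively; assign v4 = True.
v5 occurs only positively in the remaining clauses — set v5 = True.
Set v1 = False and propagate.
  then v10 is forced to True.
  then v9 is forced to False.
  then v7 is forced to True.
Set v2 = False and propagate.
  then v6 is forced to False.
  then v12 is forced to False.
The remaining clauses are satisfied by v3 = True, v8 = True, v11 = True, v13 = True.
Every clause has at least one true literal under this assignment.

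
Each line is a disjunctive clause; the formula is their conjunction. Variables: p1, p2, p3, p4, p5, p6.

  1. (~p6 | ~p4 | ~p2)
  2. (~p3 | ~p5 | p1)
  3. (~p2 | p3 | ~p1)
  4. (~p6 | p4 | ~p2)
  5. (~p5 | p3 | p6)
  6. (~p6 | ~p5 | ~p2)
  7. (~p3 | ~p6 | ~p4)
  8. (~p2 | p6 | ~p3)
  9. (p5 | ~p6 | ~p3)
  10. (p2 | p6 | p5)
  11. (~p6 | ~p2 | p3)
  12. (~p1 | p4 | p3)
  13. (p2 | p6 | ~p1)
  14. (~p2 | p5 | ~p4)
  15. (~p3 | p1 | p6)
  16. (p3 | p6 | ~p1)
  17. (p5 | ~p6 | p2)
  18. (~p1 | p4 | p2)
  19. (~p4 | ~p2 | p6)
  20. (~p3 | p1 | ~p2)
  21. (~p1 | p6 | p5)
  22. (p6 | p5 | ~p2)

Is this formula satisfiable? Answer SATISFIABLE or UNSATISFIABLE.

SATISFIABLE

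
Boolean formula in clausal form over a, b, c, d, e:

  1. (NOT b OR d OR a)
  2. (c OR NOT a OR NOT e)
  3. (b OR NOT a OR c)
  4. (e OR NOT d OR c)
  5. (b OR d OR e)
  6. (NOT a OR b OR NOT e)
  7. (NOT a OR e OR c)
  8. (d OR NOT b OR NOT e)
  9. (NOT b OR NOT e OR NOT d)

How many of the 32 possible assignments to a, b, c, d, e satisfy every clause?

9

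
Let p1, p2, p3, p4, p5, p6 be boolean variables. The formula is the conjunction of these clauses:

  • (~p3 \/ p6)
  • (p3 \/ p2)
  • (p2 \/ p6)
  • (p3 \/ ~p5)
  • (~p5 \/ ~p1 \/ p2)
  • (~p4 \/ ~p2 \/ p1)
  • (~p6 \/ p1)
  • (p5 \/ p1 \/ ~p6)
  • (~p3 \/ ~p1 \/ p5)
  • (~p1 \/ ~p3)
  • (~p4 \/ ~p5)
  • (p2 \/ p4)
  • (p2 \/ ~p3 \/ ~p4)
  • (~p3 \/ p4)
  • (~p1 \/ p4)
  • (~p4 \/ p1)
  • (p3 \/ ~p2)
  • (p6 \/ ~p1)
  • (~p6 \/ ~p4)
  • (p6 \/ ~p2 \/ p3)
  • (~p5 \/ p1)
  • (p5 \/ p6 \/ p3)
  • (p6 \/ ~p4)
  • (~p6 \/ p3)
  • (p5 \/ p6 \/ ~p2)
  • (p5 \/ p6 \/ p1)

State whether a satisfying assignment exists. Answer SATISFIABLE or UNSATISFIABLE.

UNSATISFIABLE

p6 = True:
  propagation gives p1=True, p3=False; an empty clause results — contradiction.
p6 = False:
  propagation gives p3=False, p2=True; an empty clause results — contradiction.
Every branch closes, so no satisfying assignment exists.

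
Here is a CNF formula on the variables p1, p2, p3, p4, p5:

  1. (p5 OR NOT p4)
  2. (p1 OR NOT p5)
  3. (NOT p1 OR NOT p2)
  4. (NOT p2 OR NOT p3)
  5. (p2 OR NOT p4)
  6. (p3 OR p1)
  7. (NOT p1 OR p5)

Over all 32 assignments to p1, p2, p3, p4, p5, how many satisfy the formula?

Satisfying assignments:
  p1=0 p2=0 p3=1 p4=0 p5=0
  p1=1 p2=0 p3=0 p4=0 p5=1
  p1=1 p2=0 p3=1 p4=0 p5=1
Count: 3.

3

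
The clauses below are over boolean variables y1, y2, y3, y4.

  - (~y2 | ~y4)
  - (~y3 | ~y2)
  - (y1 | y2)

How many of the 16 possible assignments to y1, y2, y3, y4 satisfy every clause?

Satisfying assignments:
  y1=0 y2=1 y3=0 y4=0
  y1=1 y2=0 y3=0 y4=0
  y1=1 y2=0 y3=0 y4=1
  y1=1 y2=0 y3=1 y4=0
  y1=1 y2=0 y3=1 y4=1
  y1=1 y2=1 y3=0 y4=0
That's 6 in total.

6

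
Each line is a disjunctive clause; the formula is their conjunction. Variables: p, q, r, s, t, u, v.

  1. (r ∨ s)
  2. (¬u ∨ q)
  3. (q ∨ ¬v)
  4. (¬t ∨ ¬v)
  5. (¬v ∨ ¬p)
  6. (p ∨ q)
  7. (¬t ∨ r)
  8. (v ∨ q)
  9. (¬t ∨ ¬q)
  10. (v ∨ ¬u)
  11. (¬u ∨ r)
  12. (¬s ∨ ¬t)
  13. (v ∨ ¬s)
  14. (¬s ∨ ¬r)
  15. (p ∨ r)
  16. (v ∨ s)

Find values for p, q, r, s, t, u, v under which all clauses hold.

p = False, q = True, r = True, s = False, t = False, u = False, v = True

Pure literal: t appears only negated; assign t = False.
u occurs only negated in the remaining clauses — set u = False.
Set p = False and propagate.
  then q is forced to True.
  then r is forced to True.
  then s is forced to False.
  then v is forced to True.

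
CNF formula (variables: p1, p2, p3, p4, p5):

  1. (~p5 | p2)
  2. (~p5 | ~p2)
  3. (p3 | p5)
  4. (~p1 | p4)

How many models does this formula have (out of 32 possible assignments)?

6

The models are:
  p1=0 p2=0 p3=1 p4=0 p5=0
  p1=0 p2=0 p3=1 p4=1 p5=0
  p1=0 p2=1 p3=1 p4=0 p5=0
  p1=0 p2=1 p3=1 p4=1 p5=0
  p1=1 p2=0 p3=1 p4=1 p5=0
  p1=1 p2=1 p3=1 p4=1 p5=0
Count: 6.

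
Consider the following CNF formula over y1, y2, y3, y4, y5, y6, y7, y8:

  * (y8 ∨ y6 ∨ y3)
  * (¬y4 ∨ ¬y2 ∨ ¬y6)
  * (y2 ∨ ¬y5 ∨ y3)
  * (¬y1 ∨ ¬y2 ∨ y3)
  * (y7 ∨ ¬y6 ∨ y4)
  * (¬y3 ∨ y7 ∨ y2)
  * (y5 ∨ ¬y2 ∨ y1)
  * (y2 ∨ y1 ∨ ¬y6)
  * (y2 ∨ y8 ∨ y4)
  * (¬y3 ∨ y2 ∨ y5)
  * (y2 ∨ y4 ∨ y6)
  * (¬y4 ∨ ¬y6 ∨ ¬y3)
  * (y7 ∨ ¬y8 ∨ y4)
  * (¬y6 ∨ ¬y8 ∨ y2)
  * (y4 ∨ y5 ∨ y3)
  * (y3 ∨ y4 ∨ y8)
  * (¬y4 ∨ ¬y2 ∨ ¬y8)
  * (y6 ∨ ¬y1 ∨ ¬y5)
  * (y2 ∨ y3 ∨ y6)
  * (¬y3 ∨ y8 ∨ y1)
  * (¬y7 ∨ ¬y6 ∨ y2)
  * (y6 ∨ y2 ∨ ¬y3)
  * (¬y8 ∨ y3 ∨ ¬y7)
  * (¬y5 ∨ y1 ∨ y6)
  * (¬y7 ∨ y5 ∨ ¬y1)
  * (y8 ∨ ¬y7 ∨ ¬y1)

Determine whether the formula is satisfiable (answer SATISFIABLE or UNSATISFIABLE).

SATISFIABLE

Set y1 = True and propagate.
Set y2 = False and propagate.
Branch on y3: take y3 = False.
  then y5 is forced to False.
  then y4 is forced to True.
  then y6 is forced to True.
  then y8 is forced to False.
  then y7 is forced to False.
So y1=1  y2=0  y3=0  y4=1  y5=0  y6=1  y7=0  y8=0 is a satisfying assignment.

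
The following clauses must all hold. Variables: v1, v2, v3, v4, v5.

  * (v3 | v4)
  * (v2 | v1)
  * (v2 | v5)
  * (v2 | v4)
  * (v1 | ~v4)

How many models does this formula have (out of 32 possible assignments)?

10

Split on v2, then v4.
  v2=T, v4=T: remaining (v1,v3,v5) ∈ {(T,F,F); (T,F,T); (T,T,F); (T,T,T)} — 4.
  v2=T, v4=F: remaining (v1,v3,v5) ∈ {(F,T,F); (F,T,T); (T,T,F); (T,T,T)} — 4.
  v2=F, v4=T: remaining (v1,v3,v5) ∈ {(T,F,T); (T,T,T)} — 2.
  v2=F, v4=F: a clause becomes empty — 0.
Total: 4 + 4 + 2 + 0 = 10.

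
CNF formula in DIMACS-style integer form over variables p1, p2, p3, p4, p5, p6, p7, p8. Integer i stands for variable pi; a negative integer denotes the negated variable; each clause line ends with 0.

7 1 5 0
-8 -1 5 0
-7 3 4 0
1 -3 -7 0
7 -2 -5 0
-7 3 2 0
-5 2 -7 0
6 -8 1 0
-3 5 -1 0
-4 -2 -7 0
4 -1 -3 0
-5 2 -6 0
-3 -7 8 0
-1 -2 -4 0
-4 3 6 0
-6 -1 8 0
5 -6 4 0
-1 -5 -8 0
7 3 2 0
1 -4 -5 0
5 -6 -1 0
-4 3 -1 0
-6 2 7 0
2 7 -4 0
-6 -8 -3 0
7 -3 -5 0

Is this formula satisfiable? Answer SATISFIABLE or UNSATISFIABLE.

SATISFIABLE

Try p1 = True.
Set p2 = True and propagate.
  then p4 is forced to False.
  then p3 is forced to False.
  then p7 is forced to False.
  then p5 is forced to False.
  then p8 is forced to False.
  then p6 is forced to False.
So p1=T, p2=T, p3=F, p4=F, p5=F, p6=F, p7=F, p8=F is a satisfying assignment.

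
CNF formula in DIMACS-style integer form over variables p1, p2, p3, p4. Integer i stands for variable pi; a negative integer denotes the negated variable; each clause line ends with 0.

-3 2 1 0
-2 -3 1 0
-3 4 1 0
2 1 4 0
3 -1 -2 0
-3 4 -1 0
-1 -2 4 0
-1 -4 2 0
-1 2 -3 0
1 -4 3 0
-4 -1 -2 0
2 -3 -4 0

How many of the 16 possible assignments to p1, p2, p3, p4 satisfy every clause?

The models are:
  p1=F p2=T p3=F p4=F
  p1=T p2=F p3=F p4=F
Count: 2.

2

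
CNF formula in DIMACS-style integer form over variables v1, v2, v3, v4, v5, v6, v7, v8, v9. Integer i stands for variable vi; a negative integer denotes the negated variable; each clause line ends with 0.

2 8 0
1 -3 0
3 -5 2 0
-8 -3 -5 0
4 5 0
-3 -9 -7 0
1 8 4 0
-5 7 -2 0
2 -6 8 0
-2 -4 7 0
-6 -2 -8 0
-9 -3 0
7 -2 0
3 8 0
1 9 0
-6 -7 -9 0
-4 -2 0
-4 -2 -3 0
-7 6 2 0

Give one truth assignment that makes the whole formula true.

v1 = True, v2 = True, v3 = False, v4 = False, v5 = True, v6 = False, v7 = True, v8 = True, v9 = False

Check each clause:
  1. {v8, v2} — v8 is true.
  2. {v1, ¬v3} — v1 is true.
  3. {¬v5, v3, v2} — v2 is true.
  4. {¬v8, ¬v3, ¬v5} — ¬v3 is true.
  5. {v4, v5} — v5 is true.
  6. {¬v7, ¬v3, ¬v9} — ¬v3 is true.
  7. {v4, v8, v1} — v8 is true.
  8. {¬v5, ¬v2, v7} — v7 is true.
  9. {¬v6, v2, v8} — v8 is true.
  10. {¬v2, v7, ¬v4} — ¬v4 is true.
  11. {¬v6, ¬v2, ¬v8} — ¬v6 is true.
  12. {¬v9, ¬v3} — ¬v3 is true.
  13. {¬v2, v7} — v7 is true.
  14. {v3, v8} — v8 is true.
  15. {v9, v1} — v1 is true.
  16. {¬v9, ¬v7, ¬v6} — ¬v6 is true.
  17. {¬v4, ¬v2} — ¬v4 is true.
  18. {¬v2, ¬v4, ¬v3} — ¬v4 is true.
  19. {v6, v2, ¬v7} — v2 is true.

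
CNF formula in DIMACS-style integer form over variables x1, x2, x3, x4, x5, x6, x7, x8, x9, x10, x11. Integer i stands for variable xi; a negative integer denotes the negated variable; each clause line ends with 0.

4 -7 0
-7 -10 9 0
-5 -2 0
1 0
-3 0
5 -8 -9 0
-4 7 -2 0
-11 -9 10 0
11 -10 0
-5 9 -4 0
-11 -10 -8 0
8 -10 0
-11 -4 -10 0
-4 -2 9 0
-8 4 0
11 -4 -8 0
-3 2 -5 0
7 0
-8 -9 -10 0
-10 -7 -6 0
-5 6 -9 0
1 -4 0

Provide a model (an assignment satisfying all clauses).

x1=True, x2=False, x3=False, x4=True, x5=False, x6=False, x7=True, x8=False, x9=False, x10=False, x11=True

The clause (x1) is unit: x1 must be True.
(!x3) is a unit clause, so x3 = False.
Unit propagation: (x7) forces x7 = True.
(x4) is a unit clause, so x4 = True.
x2 occurs only negated in the remaining clauses — set x2 = False.
Branch on x5: take x5 = False.
The remaining clauses are satisfied by x6 = False, x8 = False, x9 = False, x10 = False, x11 = True.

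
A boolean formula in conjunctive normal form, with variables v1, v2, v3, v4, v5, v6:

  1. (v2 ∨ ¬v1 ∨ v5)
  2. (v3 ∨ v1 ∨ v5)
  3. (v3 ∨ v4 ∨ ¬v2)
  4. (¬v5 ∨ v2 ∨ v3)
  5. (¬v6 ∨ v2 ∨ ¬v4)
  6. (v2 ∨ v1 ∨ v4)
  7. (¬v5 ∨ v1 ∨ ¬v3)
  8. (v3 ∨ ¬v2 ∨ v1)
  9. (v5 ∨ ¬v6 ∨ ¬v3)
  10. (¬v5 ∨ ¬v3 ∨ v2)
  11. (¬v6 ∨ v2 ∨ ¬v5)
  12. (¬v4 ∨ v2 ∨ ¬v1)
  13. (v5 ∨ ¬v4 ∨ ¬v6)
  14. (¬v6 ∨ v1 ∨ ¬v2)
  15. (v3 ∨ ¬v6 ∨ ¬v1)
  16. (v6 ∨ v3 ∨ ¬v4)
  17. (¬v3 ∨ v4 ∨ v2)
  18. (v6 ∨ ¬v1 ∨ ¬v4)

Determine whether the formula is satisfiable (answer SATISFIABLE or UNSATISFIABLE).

SATISFIABLE

Branch on v1: take v1 = True.
For the remaining variables, v2 = True, v3 = True, v4 = True, v5 = True, v6 = True works.
So v1=1, v2=1, v3=1, v4=1, v5=1, v6=1 is a satisfying assignment.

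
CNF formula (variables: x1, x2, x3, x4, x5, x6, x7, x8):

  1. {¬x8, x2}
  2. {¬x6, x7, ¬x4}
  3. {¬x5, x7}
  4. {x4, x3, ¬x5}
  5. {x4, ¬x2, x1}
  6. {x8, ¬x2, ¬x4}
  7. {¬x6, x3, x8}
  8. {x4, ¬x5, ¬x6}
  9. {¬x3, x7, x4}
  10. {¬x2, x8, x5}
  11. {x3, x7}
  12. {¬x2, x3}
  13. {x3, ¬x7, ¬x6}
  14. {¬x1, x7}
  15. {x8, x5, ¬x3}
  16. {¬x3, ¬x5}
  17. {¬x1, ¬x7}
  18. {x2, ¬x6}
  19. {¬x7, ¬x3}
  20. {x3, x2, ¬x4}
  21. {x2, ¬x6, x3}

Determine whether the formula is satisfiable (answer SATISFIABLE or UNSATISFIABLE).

SATISFIABLE

x6 occurs only negated in the remaining clauses — set x6 = False.
Branch on x1: take x1 = False.
Try x2 = False.
  then x8 is forced to False.
Try x3 = False.
  then x7 is forced to True.
  then x4 is forced to False.
  then x5 is forced to False.
Every clause has at least one true literal under this assignment.
So x1 = False, x2 = False, x3 = False, x4 = False, x5 = False, x6 = False, x7 = True, x8 = False is a satisfying assignment.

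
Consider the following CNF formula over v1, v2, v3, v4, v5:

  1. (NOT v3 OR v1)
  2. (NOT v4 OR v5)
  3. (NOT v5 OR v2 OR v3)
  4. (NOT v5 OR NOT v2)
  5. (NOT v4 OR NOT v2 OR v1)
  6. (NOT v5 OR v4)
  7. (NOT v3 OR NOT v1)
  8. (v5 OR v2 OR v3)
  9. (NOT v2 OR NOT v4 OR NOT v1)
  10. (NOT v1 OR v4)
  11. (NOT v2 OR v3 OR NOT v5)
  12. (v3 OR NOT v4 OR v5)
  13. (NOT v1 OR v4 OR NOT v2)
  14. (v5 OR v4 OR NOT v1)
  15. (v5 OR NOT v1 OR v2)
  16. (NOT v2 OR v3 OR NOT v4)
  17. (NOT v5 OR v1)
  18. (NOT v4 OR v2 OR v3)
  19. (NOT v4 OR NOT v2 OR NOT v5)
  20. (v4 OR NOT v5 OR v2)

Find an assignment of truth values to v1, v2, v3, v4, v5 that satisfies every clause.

v1=False, v2=True, v3=False, v4=False, v5=False

Try v1 = False.
  then v3 is forced to False.
  then v5 is forced to False.
  then v4 is forced to False.
  then v2 is forced to True.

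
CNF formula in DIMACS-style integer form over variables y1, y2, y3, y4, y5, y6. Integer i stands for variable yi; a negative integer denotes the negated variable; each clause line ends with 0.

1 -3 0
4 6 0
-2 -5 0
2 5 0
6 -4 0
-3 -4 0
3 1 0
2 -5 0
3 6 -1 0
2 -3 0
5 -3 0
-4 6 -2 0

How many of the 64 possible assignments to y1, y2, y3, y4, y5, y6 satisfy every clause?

2

Satisfying assignments:
  y1=1 y2=1 y3=0 y4=0 y5=0 y6=1
  y1=1 y2=1 y3=0 y4=1 y5=0 y6=1
That's 2 in total.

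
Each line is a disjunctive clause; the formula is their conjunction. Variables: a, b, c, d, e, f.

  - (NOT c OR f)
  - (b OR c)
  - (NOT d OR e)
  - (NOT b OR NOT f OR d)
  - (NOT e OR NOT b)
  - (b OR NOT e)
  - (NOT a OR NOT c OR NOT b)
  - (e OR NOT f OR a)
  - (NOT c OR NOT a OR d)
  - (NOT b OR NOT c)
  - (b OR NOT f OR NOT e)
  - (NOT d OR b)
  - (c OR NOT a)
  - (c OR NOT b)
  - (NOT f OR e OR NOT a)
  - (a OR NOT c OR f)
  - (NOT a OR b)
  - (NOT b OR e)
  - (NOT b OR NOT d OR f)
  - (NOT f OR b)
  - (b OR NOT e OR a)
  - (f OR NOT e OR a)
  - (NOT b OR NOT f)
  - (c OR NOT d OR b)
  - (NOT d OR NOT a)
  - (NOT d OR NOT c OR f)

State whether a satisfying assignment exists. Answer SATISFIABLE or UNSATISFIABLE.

UNSATISFIABLE

b = True:
  propagation gives e=False; an empty clause results — contradiction.
b = False:
  propagation gives c=True, f=True; an empty clause results — contradiction.
Every branch closes, so no satisfying assignment exists.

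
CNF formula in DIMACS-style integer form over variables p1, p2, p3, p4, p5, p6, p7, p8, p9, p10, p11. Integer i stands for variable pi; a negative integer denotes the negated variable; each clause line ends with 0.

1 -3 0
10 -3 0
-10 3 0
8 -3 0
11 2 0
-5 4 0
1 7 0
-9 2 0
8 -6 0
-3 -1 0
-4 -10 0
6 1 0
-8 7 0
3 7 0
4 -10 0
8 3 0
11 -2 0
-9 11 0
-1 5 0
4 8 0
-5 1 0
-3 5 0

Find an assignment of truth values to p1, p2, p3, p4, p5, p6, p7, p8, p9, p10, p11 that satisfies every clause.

p1=True, p2=True, p3=False, p4=True, p5=True, p6=True, p7=True, p8=True, p9=False, p10=False, p11=True

Pure literal: p7 appears only positively; assign p7 = True.
Pure literal: p9 appears only negated; assign p9 = False.
Set p1 = True and propagate.
  then p3 is forced to False.
  then p10 is forced to False.
  then p8 is forced to True.
  then p5 is forced to True.
  then p4 is forced to True.
Branch on p2: take p2 = True.
  then p11 is forced to True.
p6 is now unconstrained; take p6 = True.
Check each clause:
  1. (¬p3 ∨ p1) — p1 is true.
  2. (p10 ∨ ¬p3) — ¬p3 is true.
  3. (p3 ∨ ¬p10) — ¬p10 is true.
  4. (¬p3 ∨ p8) — p8 is true.
  5. (p2 ∨ p11) — p2 is true.
  6. (p4 ∨ ¬p5) — p4 is true.
  7. (p1 ∨ p7) — p1 is true.
  8. (¬p9 ∨ p2) — p2 is true.
  9. (¬p6 ∨ p8) — p8 is true.
  10. (¬p3 ∨ ¬p1) — ¬p3 is true.
  11. (¬p10 ∨ ¬p4) — ¬p10 is true.
  12. (p6 ∨ p1) — p1 is true.
  13. (p7 ∨ ¬p8) — p7 is true.
  14. (p3 ∨ p7) — p7 is true.
  15. (¬p10 ∨ p4) — p4 is true.
  16. (p3 ∨ p8) — p8 is true.
  17. (¬p2 ∨ p11) — p11 is true.
  18. (¬p9 ∨ p11) — p11 is true.
  19. (p5 ∨ ¬p1) — p5 is true.
  20. (p4 ∨ p8) — p8 is true.
  21. (p1 ∨ ¬p5) — p1 is true.
  22. (¬p3 ∨ p5) — ¬p3 is true.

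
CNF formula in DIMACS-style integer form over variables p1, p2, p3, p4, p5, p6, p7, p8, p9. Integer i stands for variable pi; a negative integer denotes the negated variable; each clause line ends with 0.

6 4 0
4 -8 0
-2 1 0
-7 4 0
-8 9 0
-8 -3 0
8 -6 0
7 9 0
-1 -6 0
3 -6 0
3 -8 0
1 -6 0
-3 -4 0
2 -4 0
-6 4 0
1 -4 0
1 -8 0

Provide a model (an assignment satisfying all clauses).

p1=True, p2=True, p3=False, p4=True, p5=True, p6=False, p7=True, p8=False, p9=False

Try p1 = True.
  then p6 is forced to False.
  then p4 is forced to True.
  then p3 is forced to False.
  then p8 is forced to False.
  then p2 is forced to True.
Set p7 = True and propagate.
p5, p9 are now unconstrained; take p5 = True, p9 = False.
Every clause has at least one true literal under this assignment.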